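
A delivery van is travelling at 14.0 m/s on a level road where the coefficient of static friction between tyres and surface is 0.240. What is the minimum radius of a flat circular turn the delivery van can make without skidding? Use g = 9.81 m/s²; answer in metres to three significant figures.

83.2 m

At the limit, μ_s m g = m v²/r, so r_min = v²/(μ_s g) = (14.0)²/(0.240 × 9.81) = 196.0/2.354 = 83.25 m.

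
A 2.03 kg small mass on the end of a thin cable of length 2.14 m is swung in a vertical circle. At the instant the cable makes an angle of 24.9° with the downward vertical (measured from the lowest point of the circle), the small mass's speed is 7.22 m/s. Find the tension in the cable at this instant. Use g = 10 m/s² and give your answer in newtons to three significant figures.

67.9 N

Take the radial direction toward the centre of the circle as positive. The component of the weight along the string toward the centre is −mg cos φ (φ measured from the bottom), so Newton's second law along the string gives T − mg cos φ = m v²/r.
cos 24.9° = 0.9070, so T = m(v²/r + g cos φ) = 2.03 × ((7.22)²/2.14 + 10.0 × 0.9070) = 2.03 × (24.36 + (9.070)) = 2.03 × 33.43 = 67.86 N.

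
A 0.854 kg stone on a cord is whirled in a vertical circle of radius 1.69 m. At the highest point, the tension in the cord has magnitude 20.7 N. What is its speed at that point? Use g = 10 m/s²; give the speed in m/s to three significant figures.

At the top, T + mg = mv²/r, so v = √(r(T/m + g)) = √(1.69 × (20.7/0.854 + 10.0)) = √(1.69 × 34.24) = √57.86 = 7.607 m/s.

7.61 m/s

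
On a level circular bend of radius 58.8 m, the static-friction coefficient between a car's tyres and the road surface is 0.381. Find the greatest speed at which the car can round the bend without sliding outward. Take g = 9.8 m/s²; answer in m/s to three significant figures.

14.8 m/s

Friction provides the centripetal force on a flat curve. At maximum speed it is at its limiting value: μ_s m g = m v²/r.
Mass cancels: v_max = √(μ_s g r) = √(0.381 × 9.8 × 58.8) = √219.5 = 14.82 m/s.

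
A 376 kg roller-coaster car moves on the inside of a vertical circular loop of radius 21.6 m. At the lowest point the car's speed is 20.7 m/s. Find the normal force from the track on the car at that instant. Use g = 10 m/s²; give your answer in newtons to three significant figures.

At the lowest point, N points up (toward the centre) and the weight mg points down (away from the centre), so the net inward force is N − mg = mv²/r.
N = m(v²/r + g) = 376 × ((20.7)²/21.6 + 10.0) = 376 × (19.84 + 10.0) = 376 × 29.84 = 11220 N.

11200 N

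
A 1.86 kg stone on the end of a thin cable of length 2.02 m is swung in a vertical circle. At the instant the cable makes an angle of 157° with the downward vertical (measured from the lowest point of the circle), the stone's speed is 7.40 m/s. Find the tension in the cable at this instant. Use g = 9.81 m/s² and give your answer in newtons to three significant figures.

Take the radial direction toward the centre of the circle as positive. The component of the weight along the string toward the centre is −mg cos φ (φ measured from the bottom), so Newton's second law along the string gives T − mg cos φ = m v²/r.
cos 157° = -0.9205, so T = m(v²/r + g cos φ) = 1.86 × ((7.40)²/2.02 + 9.81 × -0.9205) = 1.86 × (27.11 + (-9.030)) = 1.86 × 18.08 = 33.63 N.

33.6 N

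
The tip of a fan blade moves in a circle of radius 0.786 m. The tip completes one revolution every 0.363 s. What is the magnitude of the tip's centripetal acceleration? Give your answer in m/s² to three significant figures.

v = 2πr/T = 2π × 0.786/0.363 = 13.60 m/s.
a_c = v²/r = (13.60)²/0.786 = 185.1/0.786 = 235.5 m/s².

235 m/s²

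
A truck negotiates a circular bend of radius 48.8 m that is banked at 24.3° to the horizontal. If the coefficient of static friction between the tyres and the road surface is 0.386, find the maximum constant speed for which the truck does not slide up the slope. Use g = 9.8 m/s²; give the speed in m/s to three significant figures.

At the maximum speed, friction acts down the slope at its limiting value f = μN. Radially (horizontal, toward centre): N sinθ + μN cosθ = mv²/r. Vertically: N cosθ − μN sinθ = mg.
Dividing: v² = r g (sinθ + μcosθ)/(cosθ − μsinθ).
sinθ + μcosθ = 0.4115 + 0.386×0.9114 = 0.7633; cosθ − μsinθ = 0.9114 − 0.386×0.4115 = 0.7526.
v² = 48.8 × 9.8 × 0.7633/0.7526 = 485.1 m²/s², so v = 22.02 m/s.

22.0 m/s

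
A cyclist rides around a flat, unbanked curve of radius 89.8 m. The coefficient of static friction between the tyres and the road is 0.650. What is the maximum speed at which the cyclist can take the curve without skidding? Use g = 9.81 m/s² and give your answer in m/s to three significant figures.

23.9 m/s

On a flat curve, static friction is the only horizontal force, so it must supply the full centripetal force: μ_s m g = m v²/r.
Mass cancels: v_max = √(μ_s g r) = √(0.650 × 9.81 × 89.8) = √572.6 = 23.93 m/s.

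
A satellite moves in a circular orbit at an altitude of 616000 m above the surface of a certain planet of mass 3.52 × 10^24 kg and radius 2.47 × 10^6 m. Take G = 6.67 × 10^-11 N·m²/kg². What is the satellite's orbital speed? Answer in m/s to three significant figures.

Orbital radius r = R + h = 2.47 × 10^6 + 616000 = 3.086 × 10^6 m.
Gravity supplies the centripetal force: G M m / r² = m v² / r, so v = √(GM/r).
v = √(6.67 × 10^-11 × 3.52 × 10^24 / 3.086 × 10^6) = √(7.608 × 10^7) = 8722 m/s.

8720 m/s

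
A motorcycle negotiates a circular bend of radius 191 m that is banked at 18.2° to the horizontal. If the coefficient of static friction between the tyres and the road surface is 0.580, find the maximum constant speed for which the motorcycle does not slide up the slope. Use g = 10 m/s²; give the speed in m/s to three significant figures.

At the maximum speed, friction acts down the slope at its limiting value f = μN. Radially (horizontal, toward centre): N sinθ + μN cosθ = mv²/r. Vertically: N cosθ − μN sinθ = mg.
Dividing: v² = r g (sinθ + μcosθ)/(cosθ − μsinθ).
sinθ + μcosθ = 0.3123 + 0.580×0.9500 = 0.8633; cosθ − μsinθ = 0.9500 − 0.580×0.3123 = 0.7688.
v² = 191 × 10.0 × 0.8633/0.7688 = 2145 m²/s², so v = 46.31 m/s.

46.3 m/s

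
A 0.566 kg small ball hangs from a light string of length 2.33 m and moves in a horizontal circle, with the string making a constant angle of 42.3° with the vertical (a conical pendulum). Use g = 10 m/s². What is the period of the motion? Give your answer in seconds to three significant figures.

r = L sinθ = 1.568 m. From T sinθ = mω²r and T cosθ = mg: tanθ = ω²r/g, so ω² = g tanθ / r = g/(L cosθ).
ω = √(g/(L cosθ)) = √(10.0/(2.33 × 0.7396)) = √5.803 = 2.409 rad/s.
Period = 2π/ω = 2.608 s.

2.61 s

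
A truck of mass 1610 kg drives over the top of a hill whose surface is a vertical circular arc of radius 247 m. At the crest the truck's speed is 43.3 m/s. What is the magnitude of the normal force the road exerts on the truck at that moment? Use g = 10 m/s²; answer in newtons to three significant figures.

3880 N

At the crest the centripetal acceleration points downward (toward the centre of the arc), so mg − N = mv²/r.
N = m(g − v²/r) = 1610 × (10.0 − (43.3)²/247) = 1610 × (10.0 − 7.591) = 1610 × 2.409 = 3879 N.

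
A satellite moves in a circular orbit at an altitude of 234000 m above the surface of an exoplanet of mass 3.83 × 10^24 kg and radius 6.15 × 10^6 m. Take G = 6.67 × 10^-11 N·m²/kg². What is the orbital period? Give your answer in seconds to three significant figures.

6340 s

r = R + h = 6.15 × 10^6 + 234000 = 6.384 × 10^6 m. Gravity provides the centripetal force: G M m / r² = m v² / r ⇒ v = √(GM/r) = 6326 m/s.
T = 2πr/v = 2π × 6.384 × 10^6 / 6326 = 6341 s.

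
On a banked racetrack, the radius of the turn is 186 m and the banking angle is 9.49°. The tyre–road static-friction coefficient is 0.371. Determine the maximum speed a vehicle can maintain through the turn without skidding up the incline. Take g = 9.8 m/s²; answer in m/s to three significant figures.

At the maximum speed, friction acts down the slope at its limiting value f = μN. Radially (horizontal, toward centre): N sinθ + μN cosθ = mv²/r. Vertically: N cosθ − μN sinθ = mg.
Dividing: v² = r g (sinθ + μcosθ)/(cosθ − μsinθ).
sinθ + μcosθ = 0.1649 + 0.371×0.9863 = 0.5308; cosθ − μsinθ = 0.9863 − 0.371×0.1649 = 0.9251.
v² = 186 × 9.8 × 0.5308/0.9251 = 1046 m²/s², so v = 32.34 m/s.

32.3 m/s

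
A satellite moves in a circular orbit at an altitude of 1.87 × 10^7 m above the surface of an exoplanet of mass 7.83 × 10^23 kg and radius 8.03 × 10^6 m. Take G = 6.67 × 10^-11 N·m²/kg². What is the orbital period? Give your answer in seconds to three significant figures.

120000 s

r = R + h = 8.03 × 10^6 + 1.87 × 10^7 = 2.673 × 10^7 m. Gravity provides the centripetal force: G M m / r² = m v² / r ⇒ v = √(GM/r) = 1398 m/s.
T = 2πr/v = 2π × 2.673 × 10^7 / 1398 = 120200 s.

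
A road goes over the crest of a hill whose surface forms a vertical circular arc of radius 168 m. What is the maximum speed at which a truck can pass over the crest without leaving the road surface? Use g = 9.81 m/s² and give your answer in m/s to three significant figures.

At the crest the centre of the circle is below the truck, so the net downward (centripetal) force is mg − N = mv²/r.
The truck leaves the road when N → 0, giving v_max = √(g r) = √(9.81 × 168) = 40.60 m/s.

40.6 m/s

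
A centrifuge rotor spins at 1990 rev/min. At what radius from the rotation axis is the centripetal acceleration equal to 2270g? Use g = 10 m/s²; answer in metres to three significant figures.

0.523 m

ω = 1990 rev/min × 2π/60 = 208.4 rad/s.
a_c = ω²r = 2270g ⇒ r = 2270 × 10.0 / (208.4)² = 22700/43430 = 0.5227 m.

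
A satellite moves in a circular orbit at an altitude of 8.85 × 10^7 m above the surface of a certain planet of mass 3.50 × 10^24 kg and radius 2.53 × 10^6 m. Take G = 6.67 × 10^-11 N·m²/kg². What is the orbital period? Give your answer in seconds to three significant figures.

357000 s

r = R + h = 2.53 × 10^6 + 8.85 × 10^7 = 9.103 × 10^7 m. Gravity provides the centripetal force: G M m / r² = m v² / r ⇒ v = √(GM/r) = 1601 m/s.
T = 2πr/v = 2π × 9.103 × 10^7 / 1601 = 357200 s.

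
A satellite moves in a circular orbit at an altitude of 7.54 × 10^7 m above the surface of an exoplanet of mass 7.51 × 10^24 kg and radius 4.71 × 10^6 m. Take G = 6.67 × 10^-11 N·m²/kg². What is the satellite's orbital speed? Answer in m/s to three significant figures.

Orbital radius r = R + h = 4.71 × 10^6 + 7.54 × 10^7 = 8.011 × 10^7 m.
Gravity supplies the centripetal force: G M m / r² = m v² / r, so v = √(GM/r).
v = √(6.67 × 10^-11 × 7.51 × 10^24 / 8.011 × 10^7) = √(6.253 × 10^6) = 2501 m/s.

2500 m/s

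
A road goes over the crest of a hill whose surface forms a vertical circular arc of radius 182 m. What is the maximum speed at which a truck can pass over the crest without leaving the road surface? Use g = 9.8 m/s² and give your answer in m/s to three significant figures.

At the crest the centre of the circle is below the truck, so the net downward (centripetal) force is mg − N = mv²/r.
The truck leaves the road when N → 0, giving v_max = √(g r) = √(9.8 × 182) = 42.23 m/s.

42.2 m/s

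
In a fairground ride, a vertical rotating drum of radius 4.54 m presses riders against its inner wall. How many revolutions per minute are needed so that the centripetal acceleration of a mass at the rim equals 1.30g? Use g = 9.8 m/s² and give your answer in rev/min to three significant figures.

16.0 rev/min

Require ω²r = 1.30g, so ω = √(1.30 × 9.8/4.54) = 1.675 rad/s.
In rev/min: ω × 60/(2π) = 1.675 × 60/(2π) = 16.00 rev/min.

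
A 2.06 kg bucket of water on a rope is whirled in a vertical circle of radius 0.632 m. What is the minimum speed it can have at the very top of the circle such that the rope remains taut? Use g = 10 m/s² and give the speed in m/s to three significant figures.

At the highest point the centre is directly below, so both the weight and T act inward: T + mg = mv²/r.
At minimum speed T → 0, so mg = mv_min²/r ⇒ v_min = √(g r) = √(10.0 × 0.632) = 2.514 m/s.

2.51 m/s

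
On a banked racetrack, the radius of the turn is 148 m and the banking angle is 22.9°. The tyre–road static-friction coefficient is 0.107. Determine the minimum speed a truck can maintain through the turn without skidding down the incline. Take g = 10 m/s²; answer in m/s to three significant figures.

At the minimum speed, friction acts up the slope at its limiting value f = μN. Radially (horizontal, toward centre): N sinθ − μN cosθ = mv²/r. Vertically: N cosθ + μN sinθ = mg.
Dividing: v² = r g (sinθ − μcosθ)/(cosθ + μsinθ).
sinθ − μcosθ = 0.3891 − 0.107×0.9212 = 0.2906; cosθ + μsinθ = 0.9212 + 0.107×0.3891 = 0.9628.
v² = 148 × 10.0 × 0.2906/0.9628 = 446.6 m²/s², so v = 21.13 m/s.

21.1 m/s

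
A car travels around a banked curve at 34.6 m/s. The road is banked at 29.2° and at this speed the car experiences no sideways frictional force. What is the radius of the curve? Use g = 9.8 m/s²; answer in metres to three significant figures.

219 m

Frictionless banking: tanθ = v²/(rg), so r = v²/(g tanθ).
r = (34.6)²/(9.8 × tan 29.2°) = 1197/(9.8 × 0.5589) = 1197/5.477 = 218.6 m.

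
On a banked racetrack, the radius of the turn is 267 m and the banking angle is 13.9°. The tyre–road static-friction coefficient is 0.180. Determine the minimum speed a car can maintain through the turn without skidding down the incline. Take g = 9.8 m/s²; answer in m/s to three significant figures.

At the minimum speed, friction acts up the slope at its limiting value f = μN. Radially (horizontal, toward centre): N sinθ − μN cosθ = mv²/r. Vertically: N cosθ + μN sinθ = mg.
Dividing: v² = r g (sinθ − μcosθ)/(cosθ + μsinθ).
sinθ − μcosθ = 0.2402 − 0.180×0.9707 = 0.06550; cosθ + μsinθ = 0.9707 + 0.180×0.2402 = 1.014.
v² = 267 × 9.8 × 0.06550/1.014 = 169.0 m²/s², so v = 13.00 m/s.

13.0 m/s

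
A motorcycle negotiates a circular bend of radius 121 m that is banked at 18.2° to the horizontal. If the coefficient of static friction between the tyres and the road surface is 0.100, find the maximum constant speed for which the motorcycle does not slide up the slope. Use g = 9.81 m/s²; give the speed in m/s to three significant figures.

22.9 m/s

At the maximum speed, friction acts down the slope at its limiting value f = μN. Radially (horizontal, toward centre): N sinθ + μN cosθ = mv²/r. Vertically: N cosθ − μN sinθ = mg.
Dividing: v² = r g (sinθ + μcosθ)/(cosθ − μsinθ).
sinθ + μcosθ = 0.3123 + 0.100×0.9500 = 0.4073; cosθ − μsinθ = 0.9500 − 0.100×0.3123 = 0.9187.
v² = 121 × 9.81 × 0.4073/0.9187 = 526.3 m²/s², so v = 22.94 m/s.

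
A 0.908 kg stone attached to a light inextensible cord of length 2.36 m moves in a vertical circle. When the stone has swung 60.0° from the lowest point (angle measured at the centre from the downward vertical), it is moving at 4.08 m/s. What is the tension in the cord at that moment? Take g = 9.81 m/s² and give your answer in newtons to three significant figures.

10.9 N

Take the radial direction toward the centre of the circle as positive. The component of the weight along the string toward the centre is −mg cos φ (φ measured from the bottom), so Newton's second law along the string gives T − mg cos φ = m v²/r.
cos 60.0° = 0.5000, so T = m(v²/r + g cos φ) = 0.908 × ((4.08)²/2.36 + 9.81 × 0.5000) = 0.908 × (7.054 + (4.905)) = 0.908 × 11.96 = 10.86 N.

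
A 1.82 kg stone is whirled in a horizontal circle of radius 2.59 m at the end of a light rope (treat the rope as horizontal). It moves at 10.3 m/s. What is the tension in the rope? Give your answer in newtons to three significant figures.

74.5 N

The tension is the only horizontal force, so it supplies the full centripetal force: T = m v²/r = 1.82 × (10.30)²/2.59 = 1.82 × 106.1/2.59 = 74.55 N.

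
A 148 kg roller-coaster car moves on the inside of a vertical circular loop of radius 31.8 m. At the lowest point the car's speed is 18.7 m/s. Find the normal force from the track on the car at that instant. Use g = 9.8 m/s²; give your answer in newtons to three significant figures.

3080 N

At the lowest point, N points up (toward the centre) and the weight mg points down (away from the centre), so the net inward force is N − mg = mv²/r.
N = m(v²/r + g) = 148 × ((18.7)²/31.8 + 9.8) = 148 × (11.00 + 9.8) = 148 × 20.80 = 3078 N.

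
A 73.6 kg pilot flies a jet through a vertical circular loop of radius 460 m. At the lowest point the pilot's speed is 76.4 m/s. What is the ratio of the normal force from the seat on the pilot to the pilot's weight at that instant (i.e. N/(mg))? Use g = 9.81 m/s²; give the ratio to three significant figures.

At the bottom, N − mg = mv²/r, so N = m(v²/r + g) and N/(mg) = v²/(rg) + 1 = (76.4)²/(460 × 9.81) + 1 = 1.293 + 1 = 2.293.

2.29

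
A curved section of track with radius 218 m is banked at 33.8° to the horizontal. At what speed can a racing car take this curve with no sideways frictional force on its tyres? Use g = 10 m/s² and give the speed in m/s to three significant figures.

On a frictionless banked curve, N sinθ = mv²/r and N cosθ = mg, so tanθ = v²/(rg).
v = √(r g tanθ) = √(218 × 10.0 × tan 33.8°) = √(218 × 10.0 × 0.6694) = √1459 = 38.20 m/s.

38.2 m/s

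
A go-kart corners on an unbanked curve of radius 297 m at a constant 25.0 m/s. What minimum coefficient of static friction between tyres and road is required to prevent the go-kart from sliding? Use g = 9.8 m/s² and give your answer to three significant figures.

Friction provides the centripetal force: μ_s m g = m v²/r, so μ_s = v²/(g r) = (25.00)²/(9.8 × 297) = 625.0/2911 = 0.2147.

0.215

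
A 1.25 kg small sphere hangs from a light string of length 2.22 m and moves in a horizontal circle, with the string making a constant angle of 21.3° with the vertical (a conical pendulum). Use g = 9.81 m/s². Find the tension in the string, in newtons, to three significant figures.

13.2 N

Vertically the bob has no acceleration, so T cosθ = mg.
T = mg/cosθ = 1.25 × 9.81 / cos 21.3° = 12.26/0.9317 = 13.16 N.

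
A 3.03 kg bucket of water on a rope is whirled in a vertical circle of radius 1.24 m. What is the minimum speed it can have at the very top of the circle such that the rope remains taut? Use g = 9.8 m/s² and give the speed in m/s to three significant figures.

3.49 m/s

At the highest point the centre is directly below, so both the weight and T act inward: T + mg = mv²/r.
At minimum speed T → 0, so mg = mv_min²/r ⇒ v_min = √(g r) = √(9.8 × 1.24) = 3.486 m/s.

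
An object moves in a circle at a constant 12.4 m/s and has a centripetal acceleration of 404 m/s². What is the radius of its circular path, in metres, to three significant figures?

a_c = v²/r ⇒ r = v²/a_c = (12.4)²/404 = 153.8/404 = 0.3806 m.

0.381 m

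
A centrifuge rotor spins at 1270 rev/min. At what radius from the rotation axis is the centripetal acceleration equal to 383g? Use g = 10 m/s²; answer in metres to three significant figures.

0.217 m

ω = 1270 rev/min × 2π/60 = 133.0 rad/s.
a_c = ω²r = 383g ⇒ r = 383 × 10.0 / (133.0)² = 3830/17690 = 0.2165 m.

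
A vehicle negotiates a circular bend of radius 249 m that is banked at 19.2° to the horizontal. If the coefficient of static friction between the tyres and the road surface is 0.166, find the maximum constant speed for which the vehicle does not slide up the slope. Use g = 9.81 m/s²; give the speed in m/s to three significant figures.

At the maximum speed, friction acts down the slope at its limiting value f = μN. Radially (horizontal, toward centre): N sinθ + μN cosθ = mv²/r. Vertically: N cosθ − μN sinθ = mg.
Dividing: v² = r g (sinθ + μcosθ)/(cosθ − μsinθ).
sinθ + μcosθ = 0.3289 + 0.166×0.9444 = 0.4856; cosθ − μsinθ = 0.9444 − 0.166×0.3289 = 0.8898.
v² = 249 × 9.81 × 0.4856/0.8898 = 1333 m²/s², so v = 36.51 m/s.

36.5 m/s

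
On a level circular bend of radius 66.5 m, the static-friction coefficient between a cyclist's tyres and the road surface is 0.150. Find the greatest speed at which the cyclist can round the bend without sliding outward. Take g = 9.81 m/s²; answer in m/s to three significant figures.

The only inward force on a level bend is static friction, so at the limit f_s = μ_s N = μ_s m g = m v²/r.
Mass cancels: v_max = √(μ_s g r) = √(0.150 × 9.81 × 66.5) = √97.85 = 9.892 m/s.

9.89 m/s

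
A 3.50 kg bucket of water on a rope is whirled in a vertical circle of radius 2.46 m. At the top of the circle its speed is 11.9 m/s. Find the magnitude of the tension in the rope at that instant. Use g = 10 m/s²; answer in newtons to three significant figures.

At the top, both T and the weight mg point inward (toward the centre), so T + mg = mv²/r.
T = m(v²/r − g) = 3.50 × ((11.9)²/2.46 − 10.0) = 3.50 × (57.57 − 10.0) = 3.50 × 47.57 = 166.5 N.

166 N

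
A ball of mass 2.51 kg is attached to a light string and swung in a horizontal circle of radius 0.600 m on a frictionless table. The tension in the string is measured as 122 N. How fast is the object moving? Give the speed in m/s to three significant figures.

5.40 m/s

T = m v²/r ⇒ v = √(T r / m) = √(122 × 0.600 / 2.51) = √29.16 = 5.400 m/s.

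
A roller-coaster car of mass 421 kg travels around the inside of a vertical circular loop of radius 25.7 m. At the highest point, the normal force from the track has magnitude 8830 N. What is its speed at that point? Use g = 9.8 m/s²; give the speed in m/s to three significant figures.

At the top, N + mg = mv²/r, so v = √(r(N/m + g)) = √(25.7 × (8830/421 + 9.8)) = √(25.7 × 30.77) = √790.9 = 28.12 m/s.

28.1 m/s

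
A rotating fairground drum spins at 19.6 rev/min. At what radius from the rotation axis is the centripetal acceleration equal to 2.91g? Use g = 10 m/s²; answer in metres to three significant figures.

ω = 19.6 rev/min × 2π/60 = 2.053 rad/s.
a_c = ω²r = 2.91g ⇒ r = 2.91 × 10.0 / (2.053)² = 29.10/4.213 = 6.908 m.

6.91 m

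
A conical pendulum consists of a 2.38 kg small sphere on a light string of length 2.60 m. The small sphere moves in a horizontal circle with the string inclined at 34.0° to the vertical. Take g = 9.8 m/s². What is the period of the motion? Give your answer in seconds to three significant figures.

r = L sinθ = 1.454 m. From T sinθ = mω²r and T cosθ = mg: tanθ = ω²r/g, so ω² = g tanθ / r = g/(L cosθ).
ω = √(g/(L cosθ)) = √(9.8/(2.60 × 0.8290)) = √4.547 = 2.132 rad/s.
Period = 2π/ω = 2.947 s.

2.95 s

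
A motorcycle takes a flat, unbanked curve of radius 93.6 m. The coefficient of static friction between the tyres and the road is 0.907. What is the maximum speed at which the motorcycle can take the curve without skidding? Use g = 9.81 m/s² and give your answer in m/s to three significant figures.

28.9 m/s

On a flat curve, static friction is the only horizontal force, so it must supply the full centripetal force: μ_s m g = m v²/r.
Mass cancels: v_max = √(μ_s g r) = √(0.907 × 9.81 × 93.6) = √832.8 = 28.86 m/s.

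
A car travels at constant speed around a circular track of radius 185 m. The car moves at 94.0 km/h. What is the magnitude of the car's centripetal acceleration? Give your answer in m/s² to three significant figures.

v = 94.0 km/h = 94.0/3.6 = 26.11 m/s.
a_c = v²/r = (26.11)²/185 = 681.8/185 = 3.685 m/s².

3.69 m/s²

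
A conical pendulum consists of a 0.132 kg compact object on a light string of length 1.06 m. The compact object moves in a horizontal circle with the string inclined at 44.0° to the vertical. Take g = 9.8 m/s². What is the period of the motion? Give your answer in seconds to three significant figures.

r = L sinθ = 0.7363 m. From T sinθ = mω²r and T cosθ = mg: tanθ = ω²r/g, so ω² = g tanθ / r = g/(L cosθ).
ω = √(g/(L cosθ)) = √(9.8/(1.06 × 0.7193)) = √12.85 = 3.585 rad/s.
Period = 2π/ω = 1.753 s.

1.75 s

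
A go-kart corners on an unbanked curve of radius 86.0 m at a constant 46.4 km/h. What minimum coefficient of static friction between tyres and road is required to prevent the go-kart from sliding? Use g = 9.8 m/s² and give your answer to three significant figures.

0.197

v = 46.4/3.6 = 12.89 m/s.
Friction provides the centripetal force: μ_s m g = m v²/r, so μ_s = v²/(g r) = (12.89)²/(9.8 × 86.0) = 166.1/842.8 = 0.1971.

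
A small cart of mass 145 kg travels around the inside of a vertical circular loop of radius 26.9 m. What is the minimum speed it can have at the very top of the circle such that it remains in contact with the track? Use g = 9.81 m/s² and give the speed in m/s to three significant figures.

16.2 m/s

At the highest point the centre is directly below, so both the weight and N act inward: N + mg = mv²/r.
At minimum speed N → 0, so mg = mv_min²/r ⇒ v_min = √(g r) = √(9.81 × 26.9) = 16.24 m/s.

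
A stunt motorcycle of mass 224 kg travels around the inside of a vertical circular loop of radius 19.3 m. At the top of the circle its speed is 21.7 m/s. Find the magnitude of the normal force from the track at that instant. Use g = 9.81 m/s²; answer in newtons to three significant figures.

At the top, both N and the weight mg point inward (toward the centre), so N + mg = mv²/r.
N = m(v²/r − g) = 224 × ((21.7)²/19.3 − 9.81) = 224 × (24.40 − 9.81) = 224 × 14.59 = 3268 N.

3270 N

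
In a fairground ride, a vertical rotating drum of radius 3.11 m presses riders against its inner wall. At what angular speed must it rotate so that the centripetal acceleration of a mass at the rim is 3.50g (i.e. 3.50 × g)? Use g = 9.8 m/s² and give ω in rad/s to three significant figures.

Centripetal acceleration a_c = ω²r. Setting ω²r = 3.50g:
ω = √(3.50g / r) = √(3.50 × 9.8 / 3.11) = √11.03 = 3.321 rad/s.

3.32 rad/s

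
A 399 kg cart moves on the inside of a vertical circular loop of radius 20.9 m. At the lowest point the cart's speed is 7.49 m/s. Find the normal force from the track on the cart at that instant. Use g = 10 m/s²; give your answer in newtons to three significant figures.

At the lowest point, N points up (toward the centre) and the weight mg points down (away from the centre), so the net inward force is N − mg = mv²/r.
N = m(v²/r + g) = 399 × ((7.49)²/20.9 + 10.0) = 399 × (2.684 + 10.0) = 399 × 12.68 = 5061 N.

5060 N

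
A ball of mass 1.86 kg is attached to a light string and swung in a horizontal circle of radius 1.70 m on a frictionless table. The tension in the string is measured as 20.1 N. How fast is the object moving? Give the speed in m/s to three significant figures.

4.29 m/s

T = m v²/r ⇒ v = √(T r / m) = √(20.1 × 1.70 / 1.86) = √18.37 = 4.286 m/s.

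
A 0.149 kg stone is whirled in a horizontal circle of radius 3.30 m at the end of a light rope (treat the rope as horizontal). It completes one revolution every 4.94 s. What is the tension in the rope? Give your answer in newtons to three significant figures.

v = 2πr/T = 2π × 3.30/4.94 = 4.197 m/s.
The tension is the only horizontal force, so it supplies the full centripetal force: T = m v²/r = 0.149 × (4.197)²/3.30 = 0.149 × 17.62/3.30 = 0.7954 N.

0.795 N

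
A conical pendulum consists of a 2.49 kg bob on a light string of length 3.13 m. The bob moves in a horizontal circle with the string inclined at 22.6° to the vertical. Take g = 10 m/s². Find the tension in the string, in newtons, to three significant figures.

Vertically the bob has no acceleration, so T cosθ = mg.
T = mg/cosθ = 2.49 × 10.0 / cos 22.6° = 24.90/0.9232 = 26.97 N.

27.0 N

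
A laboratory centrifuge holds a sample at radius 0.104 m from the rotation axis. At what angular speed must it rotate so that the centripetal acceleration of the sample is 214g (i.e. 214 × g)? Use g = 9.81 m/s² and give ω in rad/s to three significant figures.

142 rad/s

Centripetal acceleration a_c = ω²r. Setting ω²r = 214g:
ω = √(214g / r) = √(214 × 9.81 / 0.104) = √20190 = 142.1 rad/s.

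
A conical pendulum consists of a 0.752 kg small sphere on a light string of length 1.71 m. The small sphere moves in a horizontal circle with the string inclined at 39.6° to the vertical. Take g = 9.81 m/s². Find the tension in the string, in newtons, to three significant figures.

Vertically the bob has no acceleration, so T cosθ = mg.
T = mg/cosθ = 0.752 × 9.81 / cos 39.6° = 7.377/0.7705 = 9.574 N.

9.57 N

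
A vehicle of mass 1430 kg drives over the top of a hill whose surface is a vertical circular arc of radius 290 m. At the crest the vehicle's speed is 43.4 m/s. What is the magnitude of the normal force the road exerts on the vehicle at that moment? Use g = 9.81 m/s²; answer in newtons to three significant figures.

At the crest the centripetal acceleration points downward (toward the centre of the arc), so mg − N = mv²/r.
N = m(g − v²/r) = 1430 × (9.81 − (43.4)²/290) = 1430 × (9.81 − 6.495) = 1430 × 3.315 = 4740 N.

4740 N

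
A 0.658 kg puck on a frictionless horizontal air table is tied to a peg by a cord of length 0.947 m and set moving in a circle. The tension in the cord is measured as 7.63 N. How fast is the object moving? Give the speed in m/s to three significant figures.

T = m v²/r ⇒ v = √(T r / m) = √(7.63 × 0.947 / 0.658) = √10.98 = 3.314 m/s.

3.31 m/s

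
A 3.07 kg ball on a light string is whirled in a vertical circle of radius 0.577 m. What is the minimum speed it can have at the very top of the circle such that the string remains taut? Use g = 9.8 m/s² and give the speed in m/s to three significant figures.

2.38 m/s

At the top, both weight mg and T point toward the centre: T + mg = mv²/r.
At minimum speed T → 0, so mg = mv_min²/r ⇒ v_min = √(g r) = √(9.8 × 0.577) = 2.378 m/s.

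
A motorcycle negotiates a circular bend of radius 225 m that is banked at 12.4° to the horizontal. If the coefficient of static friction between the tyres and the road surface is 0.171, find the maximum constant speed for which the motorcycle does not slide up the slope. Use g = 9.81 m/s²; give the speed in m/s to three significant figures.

At the maximum speed, friction acts down the slope at its limiting value f = μN. Radially (horizontal, toward centre): N sinθ + μN cosθ = mv²/r. Vertically: N cosθ − μN sinθ = mg.
Dividing: v² = r g (sinθ + μcosθ)/(cosθ − μsinθ).
sinθ + μcosθ = 0.2147 + 0.171×0.9767 = 0.3817; cosθ − μsinθ = 0.9767 − 0.171×0.2147 = 0.9400.
v² = 225 × 9.81 × 0.3817/0.9400 = 896.4 m²/s², so v = 29.94 m/s.

29.9 m/s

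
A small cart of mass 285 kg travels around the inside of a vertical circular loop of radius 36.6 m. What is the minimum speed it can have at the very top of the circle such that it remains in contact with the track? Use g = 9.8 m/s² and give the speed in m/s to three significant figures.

18.9 m/s

At the highest point the centre is directly below, so both the weight and N act inward: N + mg = mv²/r.
At minimum speed N → 0, so mg = mv_min²/r ⇒ v_min = √(g r) = √(9.8 × 36.6) = 18.94 m/s.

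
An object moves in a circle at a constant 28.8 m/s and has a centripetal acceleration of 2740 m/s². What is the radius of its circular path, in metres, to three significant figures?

0.303 m

a_c = v²/r ⇒ r = v²/a_c = (28.8)²/2740 = 829.4/2740 = 0.3027 m.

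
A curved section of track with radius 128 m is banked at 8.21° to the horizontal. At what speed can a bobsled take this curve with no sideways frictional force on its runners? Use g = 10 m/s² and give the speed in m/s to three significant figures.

On a frictionless banked curve, N sinθ = mv²/r and N cosθ = mg, so tanθ = v²/(rg).
v = √(r g tanθ) = √(128 × 10.0 × tan 8.21°) = √(128 × 10.0 × 0.1443) = √184.7 = 13.59 m/s.

13.6 m/s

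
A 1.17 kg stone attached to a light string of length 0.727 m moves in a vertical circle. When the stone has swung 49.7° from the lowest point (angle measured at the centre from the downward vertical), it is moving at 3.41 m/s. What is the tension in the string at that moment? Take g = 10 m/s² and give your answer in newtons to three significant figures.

26.3 N

Take the radial direction toward the centre of the circle as positive. The component of the weight along the string toward the centre is −mg cos φ (φ measured from the bottom), so Newton's second law along the string gives T − mg cos φ = m v²/r.
cos 49.7° = 0.6468, so T = m(v²/r + g cos φ) = 1.17 × ((3.41)²/0.727 + 10.0 × 0.6468) = 1.17 × (15.99 + (6.468)) = 1.17 × 22.46 = 26.28 N.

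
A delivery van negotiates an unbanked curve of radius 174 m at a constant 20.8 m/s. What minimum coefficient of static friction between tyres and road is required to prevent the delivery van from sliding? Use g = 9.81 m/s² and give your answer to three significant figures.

Friction provides the centripetal force: μ_s m g = m v²/r, so μ_s = v²/(g r) = (20.80)²/(9.81 × 174) = 432.6/1707 = 0.2535.

0.253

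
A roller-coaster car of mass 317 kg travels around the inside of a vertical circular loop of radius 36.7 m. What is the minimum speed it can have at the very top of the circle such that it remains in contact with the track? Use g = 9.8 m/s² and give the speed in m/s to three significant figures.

19.0 m/s

At the top, both weight mg and N point toward the centre: N + mg = mv²/r.
At minimum speed N → 0, so mg = mv_min²/r ⇒ v_min = √(g r) = √(9.8 × 36.7) = 18.96 m/s.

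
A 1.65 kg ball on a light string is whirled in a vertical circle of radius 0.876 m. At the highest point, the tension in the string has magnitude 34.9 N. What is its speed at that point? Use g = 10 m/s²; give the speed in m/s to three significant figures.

At the top, T + mg = mv²/r, so v = √(r(T/m + g)) = √(0.876 × (34.9/1.65 + 10.0)) = √(0.876 × 31.15) = √27.29 = 5.224 m/s.

5.22 m/s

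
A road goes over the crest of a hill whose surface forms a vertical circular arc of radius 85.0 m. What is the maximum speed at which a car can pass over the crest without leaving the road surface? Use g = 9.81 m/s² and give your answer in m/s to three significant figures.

28.9 m/s

At the crest the centre of the circle is below the car, so the net downward (centripetal) force is mg − N = mv²/r.
The car leaves the road when N → 0, giving v_max = √(g r) = √(9.81 × 85.0) = 28.88 m/s.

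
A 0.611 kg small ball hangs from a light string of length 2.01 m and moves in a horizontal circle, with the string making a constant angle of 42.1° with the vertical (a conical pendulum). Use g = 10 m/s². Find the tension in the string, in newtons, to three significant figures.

8.23 N

Vertically the bob has no acceleration, so T cosθ = mg.
T = mg/cosθ = 0.611 × 10.0 / cos 42.1° = 6.110/0.7420 = 8.235 N.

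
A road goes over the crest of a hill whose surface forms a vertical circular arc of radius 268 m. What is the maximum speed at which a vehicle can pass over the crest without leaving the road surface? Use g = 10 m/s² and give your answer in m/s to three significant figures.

51.8 m/s

At the crest the centre of the circle is below the vehicle, so the net downward (centripetal) force is mg − N = mv²/r.
The vehicle leaves the road when N → 0, giving v_max = √(g r) = √(10.0 × 268) = 51.77 m/s.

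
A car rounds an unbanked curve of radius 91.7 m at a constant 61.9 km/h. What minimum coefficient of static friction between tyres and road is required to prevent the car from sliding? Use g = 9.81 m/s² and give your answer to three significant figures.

0.329

v = 61.9/3.6 = 17.19 m/s.
Friction provides the centripetal force: μ_s m g = m v²/r, so μ_s = v²/(g r) = (17.19)²/(9.81 × 91.7) = 295.6/899.6 = 0.3287.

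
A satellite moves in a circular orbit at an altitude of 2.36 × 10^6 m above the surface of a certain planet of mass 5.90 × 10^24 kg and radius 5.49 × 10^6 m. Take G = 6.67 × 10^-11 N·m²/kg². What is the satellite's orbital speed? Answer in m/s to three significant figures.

Orbital radius r = R + h = 5.49 × 10^6 + 2.36 × 10^6 = 7.850 × 10^6 m.
Gravity supplies the centripetal force: G M m / r² = m v² / r, so v = √(GM/r).
v = √(6.67 × 10^-11 × 5.90 × 10^24 / 7.850 × 10^6) = √(5.013 × 10^7) = 7080 m/s.

7080 m/s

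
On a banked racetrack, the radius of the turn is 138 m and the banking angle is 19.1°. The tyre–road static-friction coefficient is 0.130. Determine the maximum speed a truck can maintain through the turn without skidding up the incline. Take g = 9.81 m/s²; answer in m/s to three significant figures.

At the maximum speed, friction acts down the slope at its limiting value f = μN. Radially (horizontal, toward centre): N sinθ + μN cosθ = mv²/r. Vertically: N cosθ − μN sinθ = mg.
Dividing: v² = r g (sinθ + μcosθ)/(cosθ − μsinθ).
sinθ + μcosθ = 0.3272 + 0.130×0.9449 = 0.4501; cosθ − μsinθ = 0.9449 − 0.130×0.3272 = 0.9024.
v² = 138 × 9.81 × 0.4501/0.9024 = 675.2 m²/s², so v = 25.98 m/s.

26.0 m/s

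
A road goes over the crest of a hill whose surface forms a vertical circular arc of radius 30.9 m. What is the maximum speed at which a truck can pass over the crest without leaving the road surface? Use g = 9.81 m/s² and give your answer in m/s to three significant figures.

At the crest the centre of the circle is below the truck, so the net downward (centripetal) force is mg − N = mv²/r.
The truck leaves the road when N → 0, giving v_max = √(g r) = √(9.81 × 30.9) = 17.41 m/s.

17.4 m/s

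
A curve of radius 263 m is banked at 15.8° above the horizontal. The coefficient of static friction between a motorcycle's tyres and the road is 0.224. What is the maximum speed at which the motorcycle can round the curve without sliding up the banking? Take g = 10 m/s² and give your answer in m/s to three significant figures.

37.7 m/s

At the maximum speed, friction acts down the slope at its limiting value f = μN. Radially (horizontal, toward centre): N sinθ + μN cosθ = mv²/r. Vertically: N cosθ − μN sinθ = mg.
Dividing: v² = r g (sinθ + μcosθ)/(cosθ − μsinθ).
sinθ + μcosθ = 0.2723 + 0.224×0.9622 = 0.4878; cosθ − μsinθ = 0.9622 − 0.224×0.2723 = 0.9012.
v² = 263 × 10.0 × 0.4878/0.9012 = 1424 m²/s², so v = 37.73 m/s.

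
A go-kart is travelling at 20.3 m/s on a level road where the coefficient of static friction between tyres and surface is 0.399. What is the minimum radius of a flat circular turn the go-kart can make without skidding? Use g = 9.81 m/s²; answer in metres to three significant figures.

At the limit, μ_s m g = m v²/r, so r_min = v²/(μ_s g) = (20.3)²/(0.399 × 9.81) = 412.1/3.914 = 105.3 m.

105 m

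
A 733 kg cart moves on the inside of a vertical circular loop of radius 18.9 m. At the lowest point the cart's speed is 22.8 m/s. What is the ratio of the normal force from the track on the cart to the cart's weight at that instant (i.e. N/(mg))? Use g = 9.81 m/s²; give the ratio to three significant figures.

At the bottom, N − mg = mv²/r, so N = m(v²/r + g) and N/(mg) = v²/(rg) + 1 = (22.8)²/(18.9 × 9.81) + 1 = 2.804 + 1 = 3.804.

3.80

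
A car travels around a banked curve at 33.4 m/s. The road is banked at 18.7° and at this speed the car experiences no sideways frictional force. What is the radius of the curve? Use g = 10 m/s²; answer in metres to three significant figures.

Frictionless banking: tanθ = v²/(rg), so r = v²/(g tanθ).
r = (33.4)²/(10.0 × tan 18.7°) = 1116/(10.0 × 0.3385) = 1116/3.385 = 329.6 m.

330 m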